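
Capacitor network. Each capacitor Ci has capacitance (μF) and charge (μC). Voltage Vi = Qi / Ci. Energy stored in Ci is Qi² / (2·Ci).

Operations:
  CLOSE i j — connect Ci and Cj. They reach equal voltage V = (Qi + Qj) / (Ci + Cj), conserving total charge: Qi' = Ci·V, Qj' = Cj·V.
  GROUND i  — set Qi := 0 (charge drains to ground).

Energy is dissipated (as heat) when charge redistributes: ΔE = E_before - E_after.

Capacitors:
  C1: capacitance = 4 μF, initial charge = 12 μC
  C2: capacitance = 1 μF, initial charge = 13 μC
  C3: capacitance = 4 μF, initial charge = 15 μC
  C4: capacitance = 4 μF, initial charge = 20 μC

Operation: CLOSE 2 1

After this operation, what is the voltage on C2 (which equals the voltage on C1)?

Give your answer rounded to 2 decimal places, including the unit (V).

Initial: C1(4μF, Q=12μC, V=3.00V), C2(1μF, Q=13μC, V=13.00V), C3(4μF, Q=15μC, V=3.75V), C4(4μF, Q=20μC, V=5.00V)
Op 1: CLOSE 2-1: Q_total=25.00, C_total=5.00, V=5.00; Q2=5.00, Q1=20.00; dissipated=40.000

Answer: 5.00 V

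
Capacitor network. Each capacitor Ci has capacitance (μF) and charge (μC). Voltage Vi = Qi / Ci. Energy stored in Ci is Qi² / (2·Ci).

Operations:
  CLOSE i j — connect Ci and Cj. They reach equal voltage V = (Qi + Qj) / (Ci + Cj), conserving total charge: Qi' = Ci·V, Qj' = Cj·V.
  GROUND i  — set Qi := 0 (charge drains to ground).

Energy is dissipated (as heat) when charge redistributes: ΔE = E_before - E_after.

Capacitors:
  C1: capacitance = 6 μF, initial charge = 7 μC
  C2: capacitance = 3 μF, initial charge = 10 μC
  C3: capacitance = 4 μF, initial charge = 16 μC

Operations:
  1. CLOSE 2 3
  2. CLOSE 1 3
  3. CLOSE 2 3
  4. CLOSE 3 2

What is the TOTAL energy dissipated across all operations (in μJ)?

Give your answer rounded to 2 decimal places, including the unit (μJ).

Answer: 10.17 μJ

Derivation:
Initial: C1(6μF, Q=7μC, V=1.17V), C2(3μF, Q=10μC, V=3.33V), C3(4μF, Q=16μC, V=4.00V)
Op 1: CLOSE 2-3: Q_total=26.00, C_total=7.00, V=3.71; Q2=11.14, Q3=14.86; dissipated=0.381
Op 2: CLOSE 1-3: Q_total=21.86, C_total=10.00, V=2.19; Q1=13.11, Q3=8.74; dissipated=7.788
Op 3: CLOSE 2-3: Q_total=19.89, C_total=7.00, V=2.84; Q2=8.52, Q3=11.36; dissipated=2.003
Op 4: CLOSE 3-2: Q_total=19.89, C_total=7.00, V=2.84; Q3=11.36, Q2=8.52; dissipated=0.000
Total dissipated: 10.172 μJ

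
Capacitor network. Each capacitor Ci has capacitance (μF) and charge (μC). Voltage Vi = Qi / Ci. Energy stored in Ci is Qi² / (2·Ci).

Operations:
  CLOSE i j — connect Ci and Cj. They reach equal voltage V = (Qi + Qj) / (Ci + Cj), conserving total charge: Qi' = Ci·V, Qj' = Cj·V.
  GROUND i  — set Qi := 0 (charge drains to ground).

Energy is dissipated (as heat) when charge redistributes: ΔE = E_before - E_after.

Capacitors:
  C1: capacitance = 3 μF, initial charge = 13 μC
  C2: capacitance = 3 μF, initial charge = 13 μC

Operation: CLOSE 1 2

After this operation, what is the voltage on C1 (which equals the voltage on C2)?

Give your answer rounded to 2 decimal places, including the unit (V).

Initial: C1(3μF, Q=13μC, V=4.33V), C2(3μF, Q=13μC, V=4.33V)
Op 1: CLOSE 1-2: Q_total=26.00, C_total=6.00, V=4.33; Q1=13.00, Q2=13.00; dissipated=0.000

Answer: 4.33 V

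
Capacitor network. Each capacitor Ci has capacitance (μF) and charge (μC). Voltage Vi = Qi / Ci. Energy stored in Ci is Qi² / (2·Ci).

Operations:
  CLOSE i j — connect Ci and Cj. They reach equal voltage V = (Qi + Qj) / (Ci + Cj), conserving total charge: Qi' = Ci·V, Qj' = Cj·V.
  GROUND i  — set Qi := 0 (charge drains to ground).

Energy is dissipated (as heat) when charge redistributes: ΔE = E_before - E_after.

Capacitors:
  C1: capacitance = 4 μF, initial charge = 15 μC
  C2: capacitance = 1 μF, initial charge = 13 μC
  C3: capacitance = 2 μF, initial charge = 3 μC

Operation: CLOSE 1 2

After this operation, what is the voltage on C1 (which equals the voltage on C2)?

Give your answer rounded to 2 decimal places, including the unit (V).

Initial: C1(4μF, Q=15μC, V=3.75V), C2(1μF, Q=13μC, V=13.00V), C3(2μF, Q=3μC, V=1.50V)
Op 1: CLOSE 1-2: Q_total=28.00, C_total=5.00, V=5.60; Q1=22.40, Q2=5.60; dissipated=34.225

Answer: 5.60 V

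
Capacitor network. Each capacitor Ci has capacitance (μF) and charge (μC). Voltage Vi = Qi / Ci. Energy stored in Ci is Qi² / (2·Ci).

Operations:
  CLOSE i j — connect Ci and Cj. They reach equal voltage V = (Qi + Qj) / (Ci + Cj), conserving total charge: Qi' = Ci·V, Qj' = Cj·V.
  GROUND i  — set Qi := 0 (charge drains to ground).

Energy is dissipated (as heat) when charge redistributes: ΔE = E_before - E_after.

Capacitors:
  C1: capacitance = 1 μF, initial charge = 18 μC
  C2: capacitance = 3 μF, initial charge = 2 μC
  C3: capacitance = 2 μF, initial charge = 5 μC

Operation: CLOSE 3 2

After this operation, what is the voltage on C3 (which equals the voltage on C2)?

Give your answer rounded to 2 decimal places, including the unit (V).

Initial: C1(1μF, Q=18μC, V=18.00V), C2(3μF, Q=2μC, V=0.67V), C3(2μF, Q=5μC, V=2.50V)
Op 1: CLOSE 3-2: Q_total=7.00, C_total=5.00, V=1.40; Q3=2.80, Q2=4.20; dissipated=2.017

Answer: 1.40 V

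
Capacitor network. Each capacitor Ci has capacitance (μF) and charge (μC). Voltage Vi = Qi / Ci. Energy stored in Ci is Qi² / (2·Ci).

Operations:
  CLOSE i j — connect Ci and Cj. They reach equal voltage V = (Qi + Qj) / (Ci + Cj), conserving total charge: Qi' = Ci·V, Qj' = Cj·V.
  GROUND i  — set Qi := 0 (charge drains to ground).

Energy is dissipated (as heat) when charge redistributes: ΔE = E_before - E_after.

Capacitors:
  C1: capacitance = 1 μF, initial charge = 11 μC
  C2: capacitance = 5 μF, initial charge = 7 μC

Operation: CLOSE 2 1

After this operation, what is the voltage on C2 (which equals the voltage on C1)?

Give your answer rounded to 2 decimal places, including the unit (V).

Initial: C1(1μF, Q=11μC, V=11.00V), C2(5μF, Q=7μC, V=1.40V)
Op 1: CLOSE 2-1: Q_total=18.00, C_total=6.00, V=3.00; Q2=15.00, Q1=3.00; dissipated=38.400

Answer: 3.00 V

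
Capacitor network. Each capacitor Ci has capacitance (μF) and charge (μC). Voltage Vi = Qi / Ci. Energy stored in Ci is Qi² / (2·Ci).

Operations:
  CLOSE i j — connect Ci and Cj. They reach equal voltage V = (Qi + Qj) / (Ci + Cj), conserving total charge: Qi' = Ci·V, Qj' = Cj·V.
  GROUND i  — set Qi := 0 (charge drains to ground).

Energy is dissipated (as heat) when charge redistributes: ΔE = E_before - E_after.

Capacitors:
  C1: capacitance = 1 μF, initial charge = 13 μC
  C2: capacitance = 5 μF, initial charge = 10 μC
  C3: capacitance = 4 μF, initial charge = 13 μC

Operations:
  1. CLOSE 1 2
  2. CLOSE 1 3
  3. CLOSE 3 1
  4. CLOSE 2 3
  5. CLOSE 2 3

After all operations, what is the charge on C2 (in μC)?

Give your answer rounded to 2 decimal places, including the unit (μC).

Initial: C1(1μF, Q=13μC, V=13.00V), C2(5μF, Q=10μC, V=2.00V), C3(4μF, Q=13μC, V=3.25V)
Op 1: CLOSE 1-2: Q_total=23.00, C_total=6.00, V=3.83; Q1=3.83, Q2=19.17; dissipated=50.417
Op 2: CLOSE 1-3: Q_total=16.83, C_total=5.00, V=3.37; Q1=3.37, Q3=13.47; dissipated=0.136
Op 3: CLOSE 3-1: Q_total=16.83, C_total=5.00, V=3.37; Q3=13.47, Q1=3.37; dissipated=0.000
Op 4: CLOSE 2-3: Q_total=32.63, C_total=9.00, V=3.63; Q2=18.13, Q3=14.50; dissipated=0.242
Op 5: CLOSE 2-3: Q_total=32.63, C_total=9.00, V=3.63; Q2=18.13, Q3=14.50; dissipated=0.000
Final charges: Q1=3.37, Q2=18.13, Q3=14.50

Answer: 18.13 μC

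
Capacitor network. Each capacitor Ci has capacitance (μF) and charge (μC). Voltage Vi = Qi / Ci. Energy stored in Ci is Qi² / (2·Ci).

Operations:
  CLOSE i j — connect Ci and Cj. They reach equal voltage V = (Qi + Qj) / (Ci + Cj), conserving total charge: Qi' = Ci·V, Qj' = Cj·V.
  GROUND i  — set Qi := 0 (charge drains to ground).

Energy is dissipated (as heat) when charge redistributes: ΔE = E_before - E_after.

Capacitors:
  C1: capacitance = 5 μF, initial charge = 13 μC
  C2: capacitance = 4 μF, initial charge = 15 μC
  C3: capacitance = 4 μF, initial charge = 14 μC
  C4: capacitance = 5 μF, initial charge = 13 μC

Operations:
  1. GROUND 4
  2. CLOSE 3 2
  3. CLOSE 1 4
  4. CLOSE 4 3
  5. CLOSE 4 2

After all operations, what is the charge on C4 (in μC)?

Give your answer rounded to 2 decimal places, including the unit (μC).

Initial: C1(5μF, Q=13μC, V=2.60V), C2(4μF, Q=15μC, V=3.75V), C3(4μF, Q=14μC, V=3.50V), C4(5μF, Q=13μC, V=2.60V)
Op 1: GROUND 4: Q4=0; energy lost=16.900
Op 2: CLOSE 3-2: Q_total=29.00, C_total=8.00, V=3.62; Q3=14.50, Q2=14.50; dissipated=0.062
Op 3: CLOSE 1-4: Q_total=13.00, C_total=10.00, V=1.30; Q1=6.50, Q4=6.50; dissipated=8.450
Op 4: CLOSE 4-3: Q_total=21.00, C_total=9.00, V=2.33; Q4=11.67, Q3=9.33; dissipated=6.006
Op 5: CLOSE 4-2: Q_total=26.17, C_total=9.00, V=2.91; Q4=14.54, Q2=11.63; dissipated=1.854
Final charges: Q1=6.50, Q2=11.63, Q3=9.33, Q4=14.54

Answer: 14.54 μC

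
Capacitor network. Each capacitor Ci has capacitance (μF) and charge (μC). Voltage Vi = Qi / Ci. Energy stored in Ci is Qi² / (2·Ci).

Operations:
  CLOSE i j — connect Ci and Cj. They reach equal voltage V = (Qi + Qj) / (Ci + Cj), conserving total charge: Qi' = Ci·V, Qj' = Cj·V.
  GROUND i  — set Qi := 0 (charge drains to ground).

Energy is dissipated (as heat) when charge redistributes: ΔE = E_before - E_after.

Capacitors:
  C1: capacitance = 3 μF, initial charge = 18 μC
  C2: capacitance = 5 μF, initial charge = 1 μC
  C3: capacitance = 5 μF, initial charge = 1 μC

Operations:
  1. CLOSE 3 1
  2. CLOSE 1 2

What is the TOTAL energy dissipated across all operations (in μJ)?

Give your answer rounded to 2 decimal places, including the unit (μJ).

Answer: 35.97 μJ

Derivation:
Initial: C1(3μF, Q=18μC, V=6.00V), C2(5μF, Q=1μC, V=0.20V), C3(5μF, Q=1μC, V=0.20V)
Op 1: CLOSE 3-1: Q_total=19.00, C_total=8.00, V=2.38; Q3=11.88, Q1=7.12; dissipated=31.538
Op 2: CLOSE 1-2: Q_total=8.12, C_total=8.00, V=1.02; Q1=3.05, Q2=5.08; dissipated=4.435
Total dissipated: 35.972 μJ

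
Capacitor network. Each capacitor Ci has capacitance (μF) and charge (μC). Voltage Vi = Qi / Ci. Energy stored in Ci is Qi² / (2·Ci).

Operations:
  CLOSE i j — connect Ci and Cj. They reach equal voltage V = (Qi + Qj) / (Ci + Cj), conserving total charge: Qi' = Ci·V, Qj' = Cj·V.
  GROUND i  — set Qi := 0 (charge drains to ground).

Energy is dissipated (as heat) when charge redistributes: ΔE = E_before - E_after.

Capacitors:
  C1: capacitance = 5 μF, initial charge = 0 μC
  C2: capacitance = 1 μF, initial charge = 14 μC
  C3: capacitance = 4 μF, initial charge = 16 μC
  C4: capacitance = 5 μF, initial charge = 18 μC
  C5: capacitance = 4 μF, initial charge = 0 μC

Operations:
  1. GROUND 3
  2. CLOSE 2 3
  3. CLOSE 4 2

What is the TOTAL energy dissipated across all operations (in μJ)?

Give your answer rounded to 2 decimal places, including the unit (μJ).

Answer: 110.67 μJ

Derivation:
Initial: C1(5μF, Q=0μC, V=0.00V), C2(1μF, Q=14μC, V=14.00V), C3(4μF, Q=16μC, V=4.00V), C4(5μF, Q=18μC, V=3.60V), C5(4μF, Q=0μC, V=0.00V)
Op 1: GROUND 3: Q3=0; energy lost=32.000
Op 2: CLOSE 2-3: Q_total=14.00, C_total=5.00, V=2.80; Q2=2.80, Q3=11.20; dissipated=78.400
Op 3: CLOSE 4-2: Q_total=20.80, C_total=6.00, V=3.47; Q4=17.33, Q2=3.47; dissipated=0.267
Total dissipated: 110.667 μJ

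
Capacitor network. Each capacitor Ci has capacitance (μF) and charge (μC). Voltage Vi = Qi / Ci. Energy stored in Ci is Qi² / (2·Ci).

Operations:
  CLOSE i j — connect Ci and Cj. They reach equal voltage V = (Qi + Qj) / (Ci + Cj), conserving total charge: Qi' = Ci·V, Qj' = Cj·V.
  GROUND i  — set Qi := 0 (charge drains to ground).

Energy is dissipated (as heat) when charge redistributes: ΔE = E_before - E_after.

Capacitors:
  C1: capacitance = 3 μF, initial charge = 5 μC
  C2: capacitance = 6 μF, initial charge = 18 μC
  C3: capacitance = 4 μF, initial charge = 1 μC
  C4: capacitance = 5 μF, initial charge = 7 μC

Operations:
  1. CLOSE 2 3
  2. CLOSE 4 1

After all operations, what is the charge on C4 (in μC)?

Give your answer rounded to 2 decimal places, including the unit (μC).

Answer: 7.50 μC

Derivation:
Initial: C1(3μF, Q=5μC, V=1.67V), C2(6μF, Q=18μC, V=3.00V), C3(4μF, Q=1μC, V=0.25V), C4(5μF, Q=7μC, V=1.40V)
Op 1: CLOSE 2-3: Q_total=19.00, C_total=10.00, V=1.90; Q2=11.40, Q3=7.60; dissipated=9.075
Op 2: CLOSE 4-1: Q_total=12.00, C_total=8.00, V=1.50; Q4=7.50, Q1=4.50; dissipated=0.067
Final charges: Q1=4.50, Q2=11.40, Q3=7.60, Q4=7.50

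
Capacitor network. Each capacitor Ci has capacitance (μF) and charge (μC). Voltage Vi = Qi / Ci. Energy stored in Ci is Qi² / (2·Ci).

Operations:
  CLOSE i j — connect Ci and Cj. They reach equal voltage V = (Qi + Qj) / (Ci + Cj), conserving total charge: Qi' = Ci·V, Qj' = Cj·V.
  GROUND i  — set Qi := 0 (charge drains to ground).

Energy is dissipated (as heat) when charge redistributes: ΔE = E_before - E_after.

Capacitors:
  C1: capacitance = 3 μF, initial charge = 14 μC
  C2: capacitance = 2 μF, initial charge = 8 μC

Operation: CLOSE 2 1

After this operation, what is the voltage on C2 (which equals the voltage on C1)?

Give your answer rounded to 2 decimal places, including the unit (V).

Answer: 4.40 V

Derivation:
Initial: C1(3μF, Q=14μC, V=4.67V), C2(2μF, Q=8μC, V=4.00V)
Op 1: CLOSE 2-1: Q_total=22.00, C_total=5.00, V=4.40; Q2=8.80, Q1=13.20; dissipated=0.267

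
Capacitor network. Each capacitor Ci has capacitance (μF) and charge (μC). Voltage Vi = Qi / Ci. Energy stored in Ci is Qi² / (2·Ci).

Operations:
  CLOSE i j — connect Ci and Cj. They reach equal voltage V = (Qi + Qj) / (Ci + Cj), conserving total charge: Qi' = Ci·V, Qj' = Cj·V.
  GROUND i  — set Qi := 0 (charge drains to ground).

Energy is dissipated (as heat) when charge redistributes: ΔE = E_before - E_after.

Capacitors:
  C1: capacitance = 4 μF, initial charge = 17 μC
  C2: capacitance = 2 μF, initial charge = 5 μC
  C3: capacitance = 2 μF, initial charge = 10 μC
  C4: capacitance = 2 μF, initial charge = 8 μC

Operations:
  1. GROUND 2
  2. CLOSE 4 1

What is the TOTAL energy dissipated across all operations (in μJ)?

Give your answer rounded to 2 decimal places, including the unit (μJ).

Answer: 6.29 μJ

Derivation:
Initial: C1(4μF, Q=17μC, V=4.25V), C2(2μF, Q=5μC, V=2.50V), C3(2μF, Q=10μC, V=5.00V), C4(2μF, Q=8μC, V=4.00V)
Op 1: GROUND 2: Q2=0; energy lost=6.250
Op 2: CLOSE 4-1: Q_total=25.00, C_total=6.00, V=4.17; Q4=8.33, Q1=16.67; dissipated=0.042
Total dissipated: 6.292 μJ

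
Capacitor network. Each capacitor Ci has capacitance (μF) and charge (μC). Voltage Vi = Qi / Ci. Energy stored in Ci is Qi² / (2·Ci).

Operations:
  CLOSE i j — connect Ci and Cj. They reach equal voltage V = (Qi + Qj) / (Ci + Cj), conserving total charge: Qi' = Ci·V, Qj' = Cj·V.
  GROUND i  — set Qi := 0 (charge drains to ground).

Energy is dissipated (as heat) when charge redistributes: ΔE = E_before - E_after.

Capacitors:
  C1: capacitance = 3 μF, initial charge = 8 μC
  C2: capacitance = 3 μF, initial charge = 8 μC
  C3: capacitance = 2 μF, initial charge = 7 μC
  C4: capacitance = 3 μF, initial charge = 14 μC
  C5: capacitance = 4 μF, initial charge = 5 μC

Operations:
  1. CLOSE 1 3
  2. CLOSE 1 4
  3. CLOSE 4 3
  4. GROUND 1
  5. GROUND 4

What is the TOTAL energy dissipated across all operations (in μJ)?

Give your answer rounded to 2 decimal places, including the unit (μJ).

Initial: C1(3μF, Q=8μC, V=2.67V), C2(3μF, Q=8μC, V=2.67V), C3(2μF, Q=7μC, V=3.50V), C4(3μF, Q=14μC, V=4.67V), C5(4μF, Q=5μC, V=1.25V)
Op 1: CLOSE 1-3: Q_total=15.00, C_total=5.00, V=3.00; Q1=9.00, Q3=6.00; dissipated=0.417
Op 2: CLOSE 1-4: Q_total=23.00, C_total=6.00, V=3.83; Q1=11.50, Q4=11.50; dissipated=2.083
Op 3: CLOSE 4-3: Q_total=17.50, C_total=5.00, V=3.50; Q4=10.50, Q3=7.00; dissipated=0.417
Op 4: GROUND 1: Q1=0; energy lost=22.042
Op 5: GROUND 4: Q4=0; energy lost=18.375
Total dissipated: 43.333 μJ

Answer: 43.33 μJ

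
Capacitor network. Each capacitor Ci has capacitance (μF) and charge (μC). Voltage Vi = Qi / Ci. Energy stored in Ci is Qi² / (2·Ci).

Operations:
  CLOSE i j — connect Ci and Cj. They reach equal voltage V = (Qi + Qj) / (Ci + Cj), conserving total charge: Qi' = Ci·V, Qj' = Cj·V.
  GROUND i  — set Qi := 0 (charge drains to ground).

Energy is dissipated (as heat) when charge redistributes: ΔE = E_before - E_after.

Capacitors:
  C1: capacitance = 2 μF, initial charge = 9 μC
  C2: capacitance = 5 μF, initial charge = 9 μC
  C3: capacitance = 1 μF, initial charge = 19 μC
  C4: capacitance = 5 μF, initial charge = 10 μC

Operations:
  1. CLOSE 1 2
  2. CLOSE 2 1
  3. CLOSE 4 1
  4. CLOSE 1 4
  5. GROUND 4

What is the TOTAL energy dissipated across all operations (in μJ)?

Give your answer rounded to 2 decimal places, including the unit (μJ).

Answer: 17.14 μJ

Derivation:
Initial: C1(2μF, Q=9μC, V=4.50V), C2(5μF, Q=9μC, V=1.80V), C3(1μF, Q=19μC, V=19.00V), C4(5μF, Q=10μC, V=2.00V)
Op 1: CLOSE 1-2: Q_total=18.00, C_total=7.00, V=2.57; Q1=5.14, Q2=12.86; dissipated=5.207
Op 2: CLOSE 2-1: Q_total=18.00, C_total=7.00, V=2.57; Q2=12.86, Q1=5.14; dissipated=0.000
Op 3: CLOSE 4-1: Q_total=15.14, C_total=7.00, V=2.16; Q4=10.82, Q1=4.33; dissipated=0.233
Op 4: CLOSE 1-4: Q_total=15.14, C_total=7.00, V=2.16; Q1=4.33, Q4=10.82; dissipated=0.000
Op 5: GROUND 4: Q4=0; energy lost=11.699
Total dissipated: 17.140 μJ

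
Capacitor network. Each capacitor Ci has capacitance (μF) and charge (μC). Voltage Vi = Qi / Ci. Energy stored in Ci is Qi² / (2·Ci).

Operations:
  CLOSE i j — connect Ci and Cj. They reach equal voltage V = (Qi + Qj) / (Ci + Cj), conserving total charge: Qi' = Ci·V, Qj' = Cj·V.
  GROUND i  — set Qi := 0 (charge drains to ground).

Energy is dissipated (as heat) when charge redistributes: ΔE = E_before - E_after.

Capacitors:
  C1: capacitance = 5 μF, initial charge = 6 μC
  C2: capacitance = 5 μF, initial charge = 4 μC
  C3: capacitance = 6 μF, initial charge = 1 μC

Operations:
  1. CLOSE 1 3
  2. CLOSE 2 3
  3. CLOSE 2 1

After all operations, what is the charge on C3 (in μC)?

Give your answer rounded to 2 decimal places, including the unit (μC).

Answer: 4.26 μC

Derivation:
Initial: C1(5μF, Q=6μC, V=1.20V), C2(5μF, Q=4μC, V=0.80V), C3(6μF, Q=1μC, V=0.17V)
Op 1: CLOSE 1-3: Q_total=7.00, C_total=11.00, V=0.64; Q1=3.18, Q3=3.82; dissipated=1.456
Op 2: CLOSE 2-3: Q_total=7.82, C_total=11.00, V=0.71; Q2=3.55, Q3=4.26; dissipated=0.037
Op 3: CLOSE 2-1: Q_total=6.74, C_total=10.00, V=0.67; Q2=3.37, Q1=3.37; dissipated=0.007
Final charges: Q1=3.37, Q2=3.37, Q3=4.26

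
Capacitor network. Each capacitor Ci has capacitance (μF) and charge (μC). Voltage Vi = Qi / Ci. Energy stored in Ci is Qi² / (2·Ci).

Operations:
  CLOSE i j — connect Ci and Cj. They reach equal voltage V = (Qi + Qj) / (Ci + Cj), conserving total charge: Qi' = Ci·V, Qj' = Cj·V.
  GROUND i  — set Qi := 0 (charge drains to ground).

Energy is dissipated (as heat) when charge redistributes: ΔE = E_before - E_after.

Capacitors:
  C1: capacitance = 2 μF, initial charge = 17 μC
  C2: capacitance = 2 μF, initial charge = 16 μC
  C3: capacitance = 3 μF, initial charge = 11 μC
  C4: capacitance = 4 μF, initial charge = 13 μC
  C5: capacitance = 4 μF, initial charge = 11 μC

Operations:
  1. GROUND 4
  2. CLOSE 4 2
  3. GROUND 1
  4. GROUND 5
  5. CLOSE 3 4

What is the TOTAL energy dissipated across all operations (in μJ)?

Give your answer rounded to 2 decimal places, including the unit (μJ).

Initial: C1(2μF, Q=17μC, V=8.50V), C2(2μF, Q=16μC, V=8.00V), C3(3μF, Q=11μC, V=3.67V), C4(4μF, Q=13μC, V=3.25V), C5(4μF, Q=11μC, V=2.75V)
Op 1: GROUND 4: Q4=0; energy lost=21.125
Op 2: CLOSE 4-2: Q_total=16.00, C_total=6.00, V=2.67; Q4=10.67, Q2=5.33; dissipated=42.667
Op 3: GROUND 1: Q1=0; energy lost=72.250
Op 4: GROUND 5: Q5=0; energy lost=15.125
Op 5: CLOSE 3-4: Q_total=21.67, C_total=7.00, V=3.10; Q3=9.29, Q4=12.38; dissipated=0.857
Total dissipated: 152.024 μJ

Answer: 152.02 μJ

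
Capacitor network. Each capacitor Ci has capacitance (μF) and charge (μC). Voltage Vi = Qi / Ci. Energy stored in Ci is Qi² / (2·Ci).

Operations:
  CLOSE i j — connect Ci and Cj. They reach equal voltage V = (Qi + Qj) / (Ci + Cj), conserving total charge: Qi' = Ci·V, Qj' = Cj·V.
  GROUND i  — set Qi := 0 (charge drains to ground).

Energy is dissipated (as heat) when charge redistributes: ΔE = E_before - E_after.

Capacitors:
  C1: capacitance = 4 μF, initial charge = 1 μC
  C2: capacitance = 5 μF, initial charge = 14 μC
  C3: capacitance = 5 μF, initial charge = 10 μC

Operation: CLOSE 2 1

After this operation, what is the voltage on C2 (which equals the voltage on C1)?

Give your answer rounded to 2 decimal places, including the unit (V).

Initial: C1(4μF, Q=1μC, V=0.25V), C2(5μF, Q=14μC, V=2.80V), C3(5μF, Q=10μC, V=2.00V)
Op 1: CLOSE 2-1: Q_total=15.00, C_total=9.00, V=1.67; Q2=8.33, Q1=6.67; dissipated=7.225

Answer: 1.67 V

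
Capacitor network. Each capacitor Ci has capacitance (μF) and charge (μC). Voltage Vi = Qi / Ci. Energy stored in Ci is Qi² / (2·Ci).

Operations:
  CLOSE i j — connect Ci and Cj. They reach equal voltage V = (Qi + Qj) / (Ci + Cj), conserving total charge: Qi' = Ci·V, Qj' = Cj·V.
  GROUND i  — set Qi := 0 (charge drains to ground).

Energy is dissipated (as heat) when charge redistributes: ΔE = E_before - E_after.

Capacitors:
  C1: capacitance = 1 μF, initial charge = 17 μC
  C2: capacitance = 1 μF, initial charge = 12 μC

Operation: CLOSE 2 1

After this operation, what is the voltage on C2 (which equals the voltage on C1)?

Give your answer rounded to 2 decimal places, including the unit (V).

Initial: C1(1μF, Q=17μC, V=17.00V), C2(1μF, Q=12μC, V=12.00V)
Op 1: CLOSE 2-1: Q_total=29.00, C_total=2.00, V=14.50; Q2=14.50, Q1=14.50; dissipated=6.250

Answer: 14.50 V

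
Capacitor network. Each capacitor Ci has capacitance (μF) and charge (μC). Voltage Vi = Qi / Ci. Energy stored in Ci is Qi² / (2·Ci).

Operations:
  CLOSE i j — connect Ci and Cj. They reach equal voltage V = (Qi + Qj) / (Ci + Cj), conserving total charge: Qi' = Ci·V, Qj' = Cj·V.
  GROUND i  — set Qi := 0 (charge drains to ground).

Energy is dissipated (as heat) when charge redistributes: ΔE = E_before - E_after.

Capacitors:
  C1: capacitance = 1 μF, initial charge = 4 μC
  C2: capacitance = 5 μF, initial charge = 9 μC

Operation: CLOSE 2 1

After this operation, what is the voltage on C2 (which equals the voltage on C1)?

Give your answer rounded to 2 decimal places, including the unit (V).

Answer: 2.17 V

Derivation:
Initial: C1(1μF, Q=4μC, V=4.00V), C2(5μF, Q=9μC, V=1.80V)
Op 1: CLOSE 2-1: Q_total=13.00, C_total=6.00, V=2.17; Q2=10.83, Q1=2.17; dissipated=2.017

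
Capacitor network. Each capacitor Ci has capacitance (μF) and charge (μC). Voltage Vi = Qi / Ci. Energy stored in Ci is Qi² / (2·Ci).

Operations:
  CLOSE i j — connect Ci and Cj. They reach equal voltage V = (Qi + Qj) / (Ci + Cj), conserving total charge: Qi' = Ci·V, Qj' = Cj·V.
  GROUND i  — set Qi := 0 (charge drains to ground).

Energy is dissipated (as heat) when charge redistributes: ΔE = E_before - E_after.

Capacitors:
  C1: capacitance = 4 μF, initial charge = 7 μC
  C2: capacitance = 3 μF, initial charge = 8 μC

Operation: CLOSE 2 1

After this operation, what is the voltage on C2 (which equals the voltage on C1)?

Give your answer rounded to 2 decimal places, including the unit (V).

Answer: 2.14 V

Derivation:
Initial: C1(4μF, Q=7μC, V=1.75V), C2(3μF, Q=8μC, V=2.67V)
Op 1: CLOSE 2-1: Q_total=15.00, C_total=7.00, V=2.14; Q2=6.43, Q1=8.57; dissipated=0.720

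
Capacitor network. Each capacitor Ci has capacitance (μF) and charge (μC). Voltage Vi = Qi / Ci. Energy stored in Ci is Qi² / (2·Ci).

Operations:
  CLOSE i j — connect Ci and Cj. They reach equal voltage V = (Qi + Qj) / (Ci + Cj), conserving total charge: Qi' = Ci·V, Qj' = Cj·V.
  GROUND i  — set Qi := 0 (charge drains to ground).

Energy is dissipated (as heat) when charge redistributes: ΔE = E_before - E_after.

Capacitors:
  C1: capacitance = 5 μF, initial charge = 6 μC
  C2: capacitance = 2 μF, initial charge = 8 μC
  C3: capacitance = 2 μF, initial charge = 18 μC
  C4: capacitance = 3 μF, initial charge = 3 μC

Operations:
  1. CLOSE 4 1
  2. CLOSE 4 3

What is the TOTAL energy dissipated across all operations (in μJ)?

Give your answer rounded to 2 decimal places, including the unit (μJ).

Answer: 37.25 μJ

Derivation:
Initial: C1(5μF, Q=6μC, V=1.20V), C2(2μF, Q=8μC, V=4.00V), C3(2μF, Q=18μC, V=9.00V), C4(3μF, Q=3μC, V=1.00V)
Op 1: CLOSE 4-1: Q_total=9.00, C_total=8.00, V=1.12; Q4=3.38, Q1=5.62; dissipated=0.037
Op 2: CLOSE 4-3: Q_total=21.38, C_total=5.00, V=4.28; Q4=12.82, Q3=8.55; dissipated=37.209
Total dissipated: 37.247 μJ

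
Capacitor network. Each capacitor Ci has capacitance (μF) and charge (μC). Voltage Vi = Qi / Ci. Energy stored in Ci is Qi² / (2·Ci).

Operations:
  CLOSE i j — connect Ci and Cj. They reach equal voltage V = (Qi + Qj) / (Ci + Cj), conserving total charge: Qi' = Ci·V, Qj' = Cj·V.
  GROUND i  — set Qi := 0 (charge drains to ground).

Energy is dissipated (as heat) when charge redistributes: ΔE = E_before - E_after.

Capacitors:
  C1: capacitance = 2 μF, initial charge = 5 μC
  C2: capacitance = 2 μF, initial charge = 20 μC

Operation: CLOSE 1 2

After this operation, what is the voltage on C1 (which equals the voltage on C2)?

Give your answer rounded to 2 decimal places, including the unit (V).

Answer: 6.25 V

Derivation:
Initial: C1(2μF, Q=5μC, V=2.50V), C2(2μF, Q=20μC, V=10.00V)
Op 1: CLOSE 1-2: Q_total=25.00, C_total=4.00, V=6.25; Q1=12.50, Q2=12.50; dissipated=28.125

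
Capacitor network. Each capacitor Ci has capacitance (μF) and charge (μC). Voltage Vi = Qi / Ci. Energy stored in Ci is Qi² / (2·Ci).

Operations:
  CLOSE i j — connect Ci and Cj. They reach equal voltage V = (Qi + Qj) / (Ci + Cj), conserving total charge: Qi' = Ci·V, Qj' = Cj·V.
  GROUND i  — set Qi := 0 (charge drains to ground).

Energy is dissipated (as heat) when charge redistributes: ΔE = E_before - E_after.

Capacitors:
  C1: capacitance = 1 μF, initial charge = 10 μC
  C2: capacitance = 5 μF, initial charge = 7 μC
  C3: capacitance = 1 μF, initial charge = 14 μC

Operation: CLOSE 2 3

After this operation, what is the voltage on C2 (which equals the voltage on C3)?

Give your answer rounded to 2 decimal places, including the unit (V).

Initial: C1(1μF, Q=10μC, V=10.00V), C2(5μF, Q=7μC, V=1.40V), C3(1μF, Q=14μC, V=14.00V)
Op 1: CLOSE 2-3: Q_total=21.00, C_total=6.00, V=3.50; Q2=17.50, Q3=3.50; dissipated=66.150

Answer: 3.50 V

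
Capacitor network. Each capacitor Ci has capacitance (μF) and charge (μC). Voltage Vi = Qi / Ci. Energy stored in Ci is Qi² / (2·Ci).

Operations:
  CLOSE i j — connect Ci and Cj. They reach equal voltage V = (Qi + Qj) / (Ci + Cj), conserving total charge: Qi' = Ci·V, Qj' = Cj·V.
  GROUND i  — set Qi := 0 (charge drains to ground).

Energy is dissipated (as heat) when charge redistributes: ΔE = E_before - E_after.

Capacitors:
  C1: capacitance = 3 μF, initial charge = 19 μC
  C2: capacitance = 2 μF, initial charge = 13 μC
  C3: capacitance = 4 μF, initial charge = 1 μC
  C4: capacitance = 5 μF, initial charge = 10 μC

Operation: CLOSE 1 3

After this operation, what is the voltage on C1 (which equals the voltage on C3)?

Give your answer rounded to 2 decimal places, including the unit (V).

Answer: 2.86 V

Derivation:
Initial: C1(3μF, Q=19μC, V=6.33V), C2(2μF, Q=13μC, V=6.50V), C3(4μF, Q=1μC, V=0.25V), C4(5μF, Q=10μC, V=2.00V)
Op 1: CLOSE 1-3: Q_total=20.00, C_total=7.00, V=2.86; Q1=8.57, Q3=11.43; dissipated=31.720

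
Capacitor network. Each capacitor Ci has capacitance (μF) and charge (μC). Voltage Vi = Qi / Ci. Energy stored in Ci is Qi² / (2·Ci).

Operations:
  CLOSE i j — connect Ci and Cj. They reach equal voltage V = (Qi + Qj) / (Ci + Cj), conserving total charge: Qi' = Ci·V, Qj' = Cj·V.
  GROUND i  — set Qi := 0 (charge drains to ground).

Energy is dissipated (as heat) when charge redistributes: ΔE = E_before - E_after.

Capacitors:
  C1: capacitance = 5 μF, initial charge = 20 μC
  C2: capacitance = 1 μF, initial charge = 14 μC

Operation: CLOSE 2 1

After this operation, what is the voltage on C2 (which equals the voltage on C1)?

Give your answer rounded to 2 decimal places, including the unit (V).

Initial: C1(5μF, Q=20μC, V=4.00V), C2(1μF, Q=14μC, V=14.00V)
Op 1: CLOSE 2-1: Q_total=34.00, C_total=6.00, V=5.67; Q2=5.67, Q1=28.33; dissipated=41.667

Answer: 5.67 V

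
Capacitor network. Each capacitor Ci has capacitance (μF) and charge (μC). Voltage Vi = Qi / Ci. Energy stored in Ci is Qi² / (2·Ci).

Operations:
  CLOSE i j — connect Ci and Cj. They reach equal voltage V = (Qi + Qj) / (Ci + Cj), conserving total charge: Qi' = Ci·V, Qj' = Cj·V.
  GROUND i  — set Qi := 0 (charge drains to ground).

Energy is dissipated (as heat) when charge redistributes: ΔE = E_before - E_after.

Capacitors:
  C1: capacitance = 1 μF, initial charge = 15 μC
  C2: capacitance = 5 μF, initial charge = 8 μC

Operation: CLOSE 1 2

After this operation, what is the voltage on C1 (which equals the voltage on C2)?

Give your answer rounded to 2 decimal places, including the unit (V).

Initial: C1(1μF, Q=15μC, V=15.00V), C2(5μF, Q=8μC, V=1.60V)
Op 1: CLOSE 1-2: Q_total=23.00, C_total=6.00, V=3.83; Q1=3.83, Q2=19.17; dissipated=74.817

Answer: 3.83 V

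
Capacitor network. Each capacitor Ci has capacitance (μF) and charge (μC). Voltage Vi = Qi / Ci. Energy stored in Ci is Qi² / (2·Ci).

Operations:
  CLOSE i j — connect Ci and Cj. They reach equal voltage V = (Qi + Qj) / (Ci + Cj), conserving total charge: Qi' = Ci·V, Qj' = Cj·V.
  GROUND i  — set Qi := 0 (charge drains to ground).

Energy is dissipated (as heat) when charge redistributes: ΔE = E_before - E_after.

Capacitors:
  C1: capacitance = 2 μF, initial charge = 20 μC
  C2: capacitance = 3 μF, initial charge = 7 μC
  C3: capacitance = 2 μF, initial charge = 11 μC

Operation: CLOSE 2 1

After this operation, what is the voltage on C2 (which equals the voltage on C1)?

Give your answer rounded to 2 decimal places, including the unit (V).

Answer: 5.40 V

Derivation:
Initial: C1(2μF, Q=20μC, V=10.00V), C2(3μF, Q=7μC, V=2.33V), C3(2μF, Q=11μC, V=5.50V)
Op 1: CLOSE 2-1: Q_total=27.00, C_total=5.00, V=5.40; Q2=16.20, Q1=10.80; dissipated=35.267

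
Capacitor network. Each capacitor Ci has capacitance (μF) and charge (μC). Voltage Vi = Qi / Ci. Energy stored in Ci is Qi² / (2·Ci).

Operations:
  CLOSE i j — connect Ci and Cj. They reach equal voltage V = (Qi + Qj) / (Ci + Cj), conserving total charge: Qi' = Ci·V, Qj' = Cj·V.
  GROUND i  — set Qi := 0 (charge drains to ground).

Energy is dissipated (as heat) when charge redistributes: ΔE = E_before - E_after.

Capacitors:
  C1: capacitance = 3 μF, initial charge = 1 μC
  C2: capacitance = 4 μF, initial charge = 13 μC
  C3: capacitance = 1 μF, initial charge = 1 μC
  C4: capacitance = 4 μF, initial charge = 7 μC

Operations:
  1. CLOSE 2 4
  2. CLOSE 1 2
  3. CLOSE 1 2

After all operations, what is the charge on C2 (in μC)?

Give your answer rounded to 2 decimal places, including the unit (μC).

Initial: C1(3μF, Q=1μC, V=0.33V), C2(4μF, Q=13μC, V=3.25V), C3(1μF, Q=1μC, V=1.00V), C4(4μF, Q=7μC, V=1.75V)
Op 1: CLOSE 2-4: Q_total=20.00, C_total=8.00, V=2.50; Q2=10.00, Q4=10.00; dissipated=2.250
Op 2: CLOSE 1-2: Q_total=11.00, C_total=7.00, V=1.57; Q1=4.71, Q2=6.29; dissipated=4.024
Op 3: CLOSE 1-2: Q_total=11.00, C_total=7.00, V=1.57; Q1=4.71, Q2=6.29; dissipated=0.000
Final charges: Q1=4.71, Q2=6.29, Q3=1.00, Q4=10.00

Answer: 6.29 μC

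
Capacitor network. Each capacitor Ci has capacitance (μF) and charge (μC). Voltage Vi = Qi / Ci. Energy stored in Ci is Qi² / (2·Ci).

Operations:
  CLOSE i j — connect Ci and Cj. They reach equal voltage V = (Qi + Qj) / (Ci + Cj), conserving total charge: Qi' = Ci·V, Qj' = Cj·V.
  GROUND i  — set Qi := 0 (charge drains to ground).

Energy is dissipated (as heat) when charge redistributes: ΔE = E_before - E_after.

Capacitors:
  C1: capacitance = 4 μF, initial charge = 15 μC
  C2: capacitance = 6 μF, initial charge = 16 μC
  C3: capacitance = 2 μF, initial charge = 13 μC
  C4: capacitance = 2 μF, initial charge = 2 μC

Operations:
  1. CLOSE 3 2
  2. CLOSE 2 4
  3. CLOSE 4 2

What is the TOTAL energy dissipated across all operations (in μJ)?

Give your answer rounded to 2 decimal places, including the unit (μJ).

Initial: C1(4μF, Q=15μC, V=3.75V), C2(6μF, Q=16μC, V=2.67V), C3(2μF, Q=13μC, V=6.50V), C4(2μF, Q=2μC, V=1.00V)
Op 1: CLOSE 3-2: Q_total=29.00, C_total=8.00, V=3.62; Q3=7.25, Q2=21.75; dissipated=11.021
Op 2: CLOSE 2-4: Q_total=23.75, C_total=8.00, V=2.97; Q2=17.81, Q4=5.94; dissipated=5.168
Op 3: CLOSE 4-2: Q_total=23.75, C_total=8.00, V=2.97; Q4=5.94, Q2=17.81; dissipated=0.000
Total dissipated: 16.189 μJ

Answer: 16.19 μJ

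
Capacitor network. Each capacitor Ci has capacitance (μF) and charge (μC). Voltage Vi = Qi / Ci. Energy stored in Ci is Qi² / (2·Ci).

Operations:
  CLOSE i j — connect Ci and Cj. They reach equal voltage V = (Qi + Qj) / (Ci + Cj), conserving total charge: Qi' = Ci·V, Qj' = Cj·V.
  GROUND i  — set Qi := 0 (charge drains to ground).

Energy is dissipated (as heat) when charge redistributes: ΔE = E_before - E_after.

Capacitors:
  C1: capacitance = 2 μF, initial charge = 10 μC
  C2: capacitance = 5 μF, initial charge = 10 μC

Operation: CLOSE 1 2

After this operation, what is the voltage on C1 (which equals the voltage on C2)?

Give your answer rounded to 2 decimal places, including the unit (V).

Initial: C1(2μF, Q=10μC, V=5.00V), C2(5μF, Q=10μC, V=2.00V)
Op 1: CLOSE 1-2: Q_total=20.00, C_total=7.00, V=2.86; Q1=5.71, Q2=14.29; dissipated=6.429

Answer: 2.86 V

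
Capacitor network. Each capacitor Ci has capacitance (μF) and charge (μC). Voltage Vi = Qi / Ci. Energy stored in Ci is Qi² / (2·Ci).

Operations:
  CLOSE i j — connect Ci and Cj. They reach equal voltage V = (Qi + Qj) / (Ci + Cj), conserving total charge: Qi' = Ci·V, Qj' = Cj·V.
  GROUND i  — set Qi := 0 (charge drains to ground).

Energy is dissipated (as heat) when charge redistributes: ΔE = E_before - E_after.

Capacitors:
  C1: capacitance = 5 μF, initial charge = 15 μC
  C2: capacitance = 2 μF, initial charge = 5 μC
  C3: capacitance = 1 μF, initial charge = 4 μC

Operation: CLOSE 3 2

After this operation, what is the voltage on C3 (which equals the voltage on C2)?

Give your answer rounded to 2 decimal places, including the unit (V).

Answer: 3.00 V

Derivation:
Initial: C1(5μF, Q=15μC, V=3.00V), C2(2μF, Q=5μC, V=2.50V), C3(1μF, Q=4μC, V=4.00V)
Op 1: CLOSE 3-2: Q_total=9.00, C_total=3.00, V=3.00; Q3=3.00, Q2=6.00; dissipated=0.750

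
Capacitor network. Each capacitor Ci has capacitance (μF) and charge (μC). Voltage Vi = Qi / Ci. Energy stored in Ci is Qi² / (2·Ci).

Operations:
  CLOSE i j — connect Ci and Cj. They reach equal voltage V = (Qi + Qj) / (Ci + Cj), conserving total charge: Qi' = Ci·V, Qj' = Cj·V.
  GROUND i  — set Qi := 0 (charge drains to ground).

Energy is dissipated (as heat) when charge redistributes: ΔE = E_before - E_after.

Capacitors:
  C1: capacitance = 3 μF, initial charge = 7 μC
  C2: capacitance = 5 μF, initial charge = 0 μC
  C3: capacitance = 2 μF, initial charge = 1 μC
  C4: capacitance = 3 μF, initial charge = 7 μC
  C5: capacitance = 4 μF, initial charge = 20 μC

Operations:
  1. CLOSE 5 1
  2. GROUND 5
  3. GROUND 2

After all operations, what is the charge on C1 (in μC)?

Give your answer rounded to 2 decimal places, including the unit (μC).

Answer: 11.57 μC

Derivation:
Initial: C1(3μF, Q=7μC, V=2.33V), C2(5μF, Q=0μC, V=0.00V), C3(2μF, Q=1μC, V=0.50V), C4(3μF, Q=7μC, V=2.33V), C5(4μF, Q=20μC, V=5.00V)
Op 1: CLOSE 5-1: Q_total=27.00, C_total=7.00, V=3.86; Q5=15.43, Q1=11.57; dissipated=6.095
Op 2: GROUND 5: Q5=0; energy lost=29.755
Op 3: GROUND 2: Q2=0; energy lost=0.000
Final charges: Q1=11.57, Q2=0.00, Q3=1.00, Q4=7.00, Q5=0.00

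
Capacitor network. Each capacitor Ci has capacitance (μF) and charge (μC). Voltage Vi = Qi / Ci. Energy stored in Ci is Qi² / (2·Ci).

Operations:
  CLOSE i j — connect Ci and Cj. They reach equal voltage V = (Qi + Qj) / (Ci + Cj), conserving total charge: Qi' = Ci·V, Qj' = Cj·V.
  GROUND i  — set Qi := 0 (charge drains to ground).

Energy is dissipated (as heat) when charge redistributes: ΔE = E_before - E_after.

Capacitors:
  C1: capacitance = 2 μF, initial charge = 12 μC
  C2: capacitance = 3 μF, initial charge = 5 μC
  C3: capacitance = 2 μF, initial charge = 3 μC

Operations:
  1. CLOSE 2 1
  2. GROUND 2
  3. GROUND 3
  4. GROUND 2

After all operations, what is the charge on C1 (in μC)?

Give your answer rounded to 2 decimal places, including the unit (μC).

Answer: 6.80 μC

Derivation:
Initial: C1(2μF, Q=12μC, V=6.00V), C2(3μF, Q=5μC, V=1.67V), C3(2μF, Q=3μC, V=1.50V)
Op 1: CLOSE 2-1: Q_total=17.00, C_total=5.00, V=3.40; Q2=10.20, Q1=6.80; dissipated=11.267
Op 2: GROUND 2: Q2=0; energy lost=17.340
Op 3: GROUND 3: Q3=0; energy lost=2.250
Op 4: GROUND 2: Q2=0; energy lost=0.000
Final charges: Q1=6.80, Q2=0.00, Q3=0.00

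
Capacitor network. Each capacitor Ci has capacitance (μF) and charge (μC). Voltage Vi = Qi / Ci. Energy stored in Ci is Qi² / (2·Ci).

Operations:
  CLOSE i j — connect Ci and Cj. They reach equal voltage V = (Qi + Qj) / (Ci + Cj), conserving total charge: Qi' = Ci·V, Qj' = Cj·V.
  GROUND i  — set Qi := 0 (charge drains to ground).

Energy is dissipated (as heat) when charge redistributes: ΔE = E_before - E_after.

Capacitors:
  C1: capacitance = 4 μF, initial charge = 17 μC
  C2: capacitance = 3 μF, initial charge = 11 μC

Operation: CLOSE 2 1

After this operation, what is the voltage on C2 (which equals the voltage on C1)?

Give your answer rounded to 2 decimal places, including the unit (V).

Initial: C1(4μF, Q=17μC, V=4.25V), C2(3μF, Q=11μC, V=3.67V)
Op 1: CLOSE 2-1: Q_total=28.00, C_total=7.00, V=4.00; Q2=12.00, Q1=16.00; dissipated=0.292

Answer: 4.00 V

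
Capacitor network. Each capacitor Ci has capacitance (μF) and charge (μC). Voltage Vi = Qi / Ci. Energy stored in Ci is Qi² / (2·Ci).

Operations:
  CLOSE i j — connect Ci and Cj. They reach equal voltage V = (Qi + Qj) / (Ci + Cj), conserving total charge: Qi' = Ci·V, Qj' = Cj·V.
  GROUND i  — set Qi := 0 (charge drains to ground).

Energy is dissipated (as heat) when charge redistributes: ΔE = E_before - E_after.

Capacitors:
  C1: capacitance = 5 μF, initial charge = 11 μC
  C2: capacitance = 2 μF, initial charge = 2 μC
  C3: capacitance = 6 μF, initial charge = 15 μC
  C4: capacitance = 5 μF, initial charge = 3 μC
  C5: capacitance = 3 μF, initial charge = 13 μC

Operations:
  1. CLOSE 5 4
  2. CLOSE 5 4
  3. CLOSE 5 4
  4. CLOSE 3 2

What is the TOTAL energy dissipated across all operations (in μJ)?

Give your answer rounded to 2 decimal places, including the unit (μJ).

Answer: 14.75 μJ

Derivation:
Initial: C1(5μF, Q=11μC, V=2.20V), C2(2μF, Q=2μC, V=1.00V), C3(6μF, Q=15μC, V=2.50V), C4(5μF, Q=3μC, V=0.60V), C5(3μF, Q=13μC, V=4.33V)
Op 1: CLOSE 5-4: Q_total=16.00, C_total=8.00, V=2.00; Q5=6.00, Q4=10.00; dissipated=13.067
Op 2: CLOSE 5-4: Q_total=16.00, C_total=8.00, V=2.00; Q5=6.00, Q4=10.00; dissipated=0.000
Op 3: CLOSE 5-4: Q_total=16.00, C_total=8.00, V=2.00; Q5=6.00, Q4=10.00; dissipated=0.000
Op 4: CLOSE 3-2: Q_total=17.00, C_total=8.00, V=2.12; Q3=12.75, Q2=4.25; dissipated=1.688
Total dissipated: 14.754 μJ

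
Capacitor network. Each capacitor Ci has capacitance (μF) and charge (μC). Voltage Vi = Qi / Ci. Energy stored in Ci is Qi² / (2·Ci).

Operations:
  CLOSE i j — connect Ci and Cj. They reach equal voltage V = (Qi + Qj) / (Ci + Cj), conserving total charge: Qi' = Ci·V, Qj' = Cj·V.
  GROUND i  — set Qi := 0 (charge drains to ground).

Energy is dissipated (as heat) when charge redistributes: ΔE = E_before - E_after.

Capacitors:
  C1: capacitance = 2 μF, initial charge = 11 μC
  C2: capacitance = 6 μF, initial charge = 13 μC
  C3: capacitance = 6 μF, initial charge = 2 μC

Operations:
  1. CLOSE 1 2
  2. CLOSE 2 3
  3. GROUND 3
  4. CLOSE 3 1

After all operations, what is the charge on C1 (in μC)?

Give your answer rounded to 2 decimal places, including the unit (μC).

Initial: C1(2μF, Q=11μC, V=5.50V), C2(6μF, Q=13μC, V=2.17V), C3(6μF, Q=2μC, V=0.33V)
Op 1: CLOSE 1-2: Q_total=24.00, C_total=8.00, V=3.00; Q1=6.00, Q2=18.00; dissipated=8.333
Op 2: CLOSE 2-3: Q_total=20.00, C_total=12.00, V=1.67; Q2=10.00, Q3=10.00; dissipated=10.667
Op 3: GROUND 3: Q3=0; energy lost=8.333
Op 4: CLOSE 3-1: Q_total=6.00, C_total=8.00, V=0.75; Q3=4.50, Q1=1.50; dissipated=6.750
Final charges: Q1=1.50, Q2=10.00, Q3=4.50

Answer: 1.50 μC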